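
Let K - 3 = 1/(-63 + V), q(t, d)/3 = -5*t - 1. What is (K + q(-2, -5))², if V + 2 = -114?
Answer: 28826161/32041 ≈ 899.67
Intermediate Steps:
V = -116 (V = -2 - 114 = -116)
q(t, d) = -3 - 15*t (q(t, d) = 3*(-5*t - 1) = 3*(-1 - 5*t) = -3 - 15*t)
K = 536/179 (K = 3 + 1/(-63 - 116) = 3 + 1/(-179) = 3 - 1/179 = 536/179 ≈ 2.9944)
(K + q(-2, -5))² = (536/179 + (-3 - 15*(-2)))² = (536/179 + (-3 + 30))² = (536/179 + 27)² = (5369/179)² = 28826161/32041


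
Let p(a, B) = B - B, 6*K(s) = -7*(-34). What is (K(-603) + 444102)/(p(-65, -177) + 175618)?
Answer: 1332425/526854 ≈ 2.5290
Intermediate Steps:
K(s) = 119/3 (K(s) = (-7*(-34))/6 = (⅙)*238 = 119/3)
p(a, B) = 0
(K(-603) + 444102)/(p(-65, -177) + 175618) = (119/3 + 444102)/(0 + 175618) = (1332425/3)/175618 = (1332425/3)*(1/175618) = 1332425/526854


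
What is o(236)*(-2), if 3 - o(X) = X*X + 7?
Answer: 111400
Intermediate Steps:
o(X) = -4 - X² (o(X) = 3 - (X*X + 7) = 3 - (X² + 7) = 3 - (7 + X²) = 3 + (-7 - X²) = -4 - X²)
o(236)*(-2) = (-4 - 1*236²)*(-2) = (-4 - 1*55696)*(-2) = (-4 - 55696)*(-2) = -55700*(-2) = 111400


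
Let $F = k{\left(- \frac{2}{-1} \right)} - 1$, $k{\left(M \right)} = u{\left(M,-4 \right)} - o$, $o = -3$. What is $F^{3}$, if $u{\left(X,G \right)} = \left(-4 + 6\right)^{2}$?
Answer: $216$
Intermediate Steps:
$u{\left(X,G \right)} = 4$ ($u{\left(X,G \right)} = 2^{2} = 4$)
$k{\left(M \right)} = 7$ ($k{\left(M \right)} = 4 - -3 = 4 + 3 = 7$)
$F = 6$ ($F = 7 - 1 = 6$)
$F^{3} = 6^{3} = 216$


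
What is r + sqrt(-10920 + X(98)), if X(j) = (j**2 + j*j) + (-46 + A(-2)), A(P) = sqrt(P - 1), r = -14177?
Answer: -14177 + sqrt(8242 + I*sqrt(3)) ≈ -14086.0 + 0.0095392*I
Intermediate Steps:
A(P) = sqrt(-1 + P)
X(j) = -46 + 2*j**2 + I*sqrt(3) (X(j) = (j**2 + j*j) + (-46 + sqrt(-1 - 2)) = (j**2 + j**2) + (-46 + sqrt(-3)) = 2*j**2 + (-46 + I*sqrt(3)) = -46 + 2*j**2 + I*sqrt(3))
r + sqrt(-10920 + X(98)) = -14177 + sqrt(-10920 + (-46 + 2*98**2 + I*sqrt(3))) = -14177 + sqrt(-10920 + (-46 + 2*9604 + I*sqrt(3))) = -14177 + sqrt(-10920 + (-46 + 19208 + I*sqrt(3))) = -14177 + sqrt(-10920 + (19162 + I*sqrt(3))) = -14177 + sqrt(8242 + I*sqrt(3))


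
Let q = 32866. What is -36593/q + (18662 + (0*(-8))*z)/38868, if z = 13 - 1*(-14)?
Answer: -101118929/159679461 ≈ -0.63326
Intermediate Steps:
z = 27 (z = 13 + 14 = 27)
-36593/q + (18662 + (0*(-8))*z)/38868 = -36593/32866 + (18662 + (0*(-8))*27)/38868 = -36593*1/32866 + (18662 + 0*27)*(1/38868) = -36593/32866 + (18662 + 0)*(1/38868) = -36593/32866 + 18662*(1/38868) = -36593/32866 + 9331/19434 = -101118929/159679461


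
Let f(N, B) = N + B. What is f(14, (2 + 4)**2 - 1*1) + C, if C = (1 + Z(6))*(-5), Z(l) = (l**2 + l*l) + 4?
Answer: -336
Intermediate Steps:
Z(l) = 4 + 2*l**2 (Z(l) = (l**2 + l**2) + 4 = 2*l**2 + 4 = 4 + 2*l**2)
f(N, B) = B + N
C = -385 (C = (1 + (4 + 2*6**2))*(-5) = (1 + (4 + 2*36))*(-5) = (1 + (4 + 72))*(-5) = (1 + 76)*(-5) = 77*(-5) = -385)
f(14, (2 + 4)**2 - 1*1) + C = (((2 + 4)**2 - 1*1) + 14) - 385 = ((6**2 - 1) + 14) - 385 = ((36 - 1) + 14) - 385 = (35 + 14) - 385 = 49 - 385 = -336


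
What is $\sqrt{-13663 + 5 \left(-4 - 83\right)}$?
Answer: $i \sqrt{14098} \approx 118.73 i$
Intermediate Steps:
$\sqrt{-13663 + 5 \left(-4 - 83\right)} = \sqrt{-13663 + 5 \left(-87\right)} = \sqrt{-13663 - 435} = \sqrt{-14098} = i \sqrt{14098}$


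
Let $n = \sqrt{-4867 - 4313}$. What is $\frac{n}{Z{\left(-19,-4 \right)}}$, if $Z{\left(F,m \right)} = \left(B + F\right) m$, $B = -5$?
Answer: $\frac{i \sqrt{255}}{16} \approx 0.99804 i$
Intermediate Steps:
$Z{\left(F,m \right)} = m \left(-5 + F\right)$ ($Z{\left(F,m \right)} = \left(-5 + F\right) m = m \left(-5 + F\right)$)
$n = 6 i \sqrt{255}$ ($n = \sqrt{-9180} = 6 i \sqrt{255} \approx 95.812 i$)
$\frac{n}{Z{\left(-19,-4 \right)}} = \frac{6 i \sqrt{255}}{\left(-4\right) \left(-5 - 19\right)} = \frac{6 i \sqrt{255}}{\left(-4\right) \left(-24\right)} = \frac{6 i \sqrt{255}}{96} = 6 i \sqrt{255} \cdot \frac{1}{96} = \frac{i \sqrt{255}}{16}$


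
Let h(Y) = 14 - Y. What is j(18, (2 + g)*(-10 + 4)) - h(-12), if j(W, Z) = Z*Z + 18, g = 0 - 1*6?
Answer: 568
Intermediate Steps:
g = -6 (g = 0 - 6 = -6)
j(W, Z) = 18 + Z**2 (j(W, Z) = Z**2 + 18 = 18 + Z**2)
j(18, (2 + g)*(-10 + 4)) - h(-12) = (18 + ((2 - 6)*(-10 + 4))**2) - (14 - 1*(-12)) = (18 + (-4*(-6))**2) - (14 + 12) = (18 + 24**2) - 1*26 = (18 + 576) - 26 = 594 - 26 = 568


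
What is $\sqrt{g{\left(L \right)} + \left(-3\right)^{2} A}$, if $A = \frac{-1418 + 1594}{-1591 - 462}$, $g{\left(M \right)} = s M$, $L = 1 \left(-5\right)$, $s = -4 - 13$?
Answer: $\frac{7 \sqrt{7245037}}{2053} \approx 9.1776$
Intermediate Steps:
$s = -17$ ($s = -4 - 13 = -17$)
$L = -5$
$g{\left(M \right)} = - 17 M$
$A = - \frac{176}{2053}$ ($A = \frac{176}{-2053} = 176 \left(- \frac{1}{2053}\right) = - \frac{176}{2053} \approx -0.085728$)
$\sqrt{g{\left(L \right)} + \left(-3\right)^{2} A} = \sqrt{\left(-17\right) \left(-5\right) + \left(-3\right)^{2} \left(- \frac{176}{2053}\right)} = \sqrt{85 + 9 \left(- \frac{176}{2053}\right)} = \sqrt{85 - \frac{1584}{2053}} = \sqrt{\frac{172921}{2053}} = \frac{7 \sqrt{7245037}}{2053}$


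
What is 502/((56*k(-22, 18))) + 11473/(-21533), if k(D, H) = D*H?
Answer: -132617407/238757904 ≈ -0.55545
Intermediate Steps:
502/((56*k(-22, 18))) + 11473/(-21533) = 502/((56*(-22*18))) + 11473/(-21533) = 502/((56*(-396))) + 11473*(-1/21533) = 502/(-22176) - 11473/21533 = 502*(-1/22176) - 11473/21533 = -251/11088 - 11473/21533 = -132617407/238757904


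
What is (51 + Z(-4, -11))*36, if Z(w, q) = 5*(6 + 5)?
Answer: 3816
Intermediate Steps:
Z(w, q) = 55 (Z(w, q) = 5*11 = 55)
(51 + Z(-4, -11))*36 = (51 + 55)*36 = 106*36 = 3816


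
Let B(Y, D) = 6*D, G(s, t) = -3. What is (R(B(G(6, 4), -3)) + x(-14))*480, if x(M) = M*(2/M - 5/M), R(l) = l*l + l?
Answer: 145440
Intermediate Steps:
R(l) = l + l**2 (R(l) = l**2 + l = l + l**2)
x(M) = -3 (x(M) = M*(-3/M) = -3)
(R(B(G(6, 4), -3)) + x(-14))*480 = ((6*(-3))*(1 + 6*(-3)) - 3)*480 = (-18*(1 - 18) - 3)*480 = (-18*(-17) - 3)*480 = (306 - 3)*480 = 303*480 = 145440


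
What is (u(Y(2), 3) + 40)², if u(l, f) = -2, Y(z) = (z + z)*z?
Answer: 1444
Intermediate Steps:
Y(z) = 2*z² (Y(z) = (2*z)*z = 2*z²)
(u(Y(2), 3) + 40)² = (-2 + 40)² = 38² = 1444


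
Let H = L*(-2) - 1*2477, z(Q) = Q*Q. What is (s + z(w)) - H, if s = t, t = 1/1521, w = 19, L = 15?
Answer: 4362229/1521 ≈ 2868.0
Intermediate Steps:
t = 1/1521 ≈ 0.00065746
s = 1/1521 ≈ 0.00065746
z(Q) = Q²
H = -2507 (H = 15*(-2) - 1*2477 = -30 - 2477 = -2507)
(s + z(w)) - H = (1/1521 + 19²) - 1*(-2507) = (1/1521 + 361) + 2507 = 549082/1521 + 2507 = 4362229/1521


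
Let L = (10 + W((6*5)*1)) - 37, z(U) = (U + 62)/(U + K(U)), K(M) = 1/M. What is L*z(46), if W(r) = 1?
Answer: -129168/2117 ≈ -61.015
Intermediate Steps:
z(U) = (62 + U)/(U + 1/U) (z(U) = (U + 62)/(U + 1/U) = (62 + U)/(U + 1/U))
L = -26 (L = (10 + 1) - 37 = 11 - 37 = -26)
L*z(46) = -1196*(62 + 46)/(1 + 46²) = -1196*108/(1 + 2116) = -1196*108/2117 = -26*4968/2117 = -129168/2117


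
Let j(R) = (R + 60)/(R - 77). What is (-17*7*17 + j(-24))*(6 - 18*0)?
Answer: -1226154/101 ≈ -12140.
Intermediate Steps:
j(R) = (60 + R)/(-77 + R)
(-17*7*17 + j(-24))*(6 - 18*0) = (-17*7*17 + (60 - 24)/(-77 - 24))*(6 - 18*0) = (-119*17 + 36/(-101))*(6 - 3*0) = (-2023 - 1/101*36)*(6 + 0) = (-2023 - 36/101)*6 = -204359/101*6 = -1226154/101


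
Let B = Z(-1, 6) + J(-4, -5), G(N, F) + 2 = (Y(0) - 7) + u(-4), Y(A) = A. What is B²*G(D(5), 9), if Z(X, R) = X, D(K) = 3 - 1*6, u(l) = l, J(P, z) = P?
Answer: -325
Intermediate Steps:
D(K) = -3 (D(K) = 3 - 6 = -3)
G(N, F) = -13 (G(N, F) = -2 + ((0 - 7) - 4) = -2 + (-7 - 4) = -2 - 11 = -13)
B = -5 (B = -1 - 4 = -5)
B²*G(D(5), 9) = (-5)²*(-13) = 25*(-13) = -325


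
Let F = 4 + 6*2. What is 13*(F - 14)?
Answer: 26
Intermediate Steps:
F = 16 (F = 4 + 12 = 16)
13*(F - 14) = 13*(16 - 14) = 13*2 = 26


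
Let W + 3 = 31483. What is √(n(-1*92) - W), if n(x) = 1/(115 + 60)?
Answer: 3*I*√4284777/35 ≈ 177.43*I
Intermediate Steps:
W = 31480 (W = -3 + 31483 = 31480)
n(x) = 1/175
√(n(-1*92) - W) = √(1/175 - 1*31480) = √(1/175 - 31480) = √(-5508999/175) = 3*I*√4284777/35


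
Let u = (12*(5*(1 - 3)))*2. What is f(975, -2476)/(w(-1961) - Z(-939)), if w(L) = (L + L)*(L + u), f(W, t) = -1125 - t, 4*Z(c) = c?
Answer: 5404/34530227 ≈ 0.00015650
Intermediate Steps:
Z(c) = c/4
u = -240 (u = (12*(5*(-2)))*2 = (12*(-10))*2 = -120*2 = -240)
w(L) = 2*L*(-240 + L) (w(L) = (L + L)*(L - 240) = (2*L)*(-240 + L) = 2*L*(-240 + L))
f(975, -2476)/(w(-1961) - Z(-939)) = (-1125 - 1*(-2476))/(2*(-1961)*(-240 - 1961) - (-939)/4) = (-1125 + 2476)/(2*(-1961)*(-2201) - 1*(-939/4)) = 1351/(8632322 + 939/4) = 1351/(34530227/4) = 1351*(4/34530227) = 5404/34530227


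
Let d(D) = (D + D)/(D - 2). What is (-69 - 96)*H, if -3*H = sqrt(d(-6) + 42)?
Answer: 55*sqrt(174)/2 ≈ 362.75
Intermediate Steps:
d(D) = 2*D/(-2 + D) (d(D) = (2*D)/(-2 + D) = 2*D/(-2 + D))
H = -sqrt(174)/6 (H = -sqrt(2*(-6)/(-2 - 6) + 42)/3 = -sqrt(2*(-6)/(-8) + 42)/3 = -sqrt(2*(-6)*(-1/8) + 42)/3 = -sqrt(3/2 + 42)/3 = -sqrt(174)/6 ≈ -2.1985)
(-69 - 96)*H = (-69 - 96)*(-sqrt(174)/6) = -(-55)*sqrt(174)/2 = 55*sqrt(174)/2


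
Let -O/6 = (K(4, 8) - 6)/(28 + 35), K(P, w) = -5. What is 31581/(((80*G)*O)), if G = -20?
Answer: -60291/3200 ≈ -18.841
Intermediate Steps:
O = 22/21 (O = -6*(-5 - 6)/(28 + 35) = -(-66)/63 = -6*(-11/63) = 22/21 ≈ 1.0476)
31581/(((80*G)*O)) = 31581/(((80*(-20))*(22/21))) = 31581/((-1600*22/21)) = 31581/(-35200/21) = 31581*(-21/35200) = -60291/3200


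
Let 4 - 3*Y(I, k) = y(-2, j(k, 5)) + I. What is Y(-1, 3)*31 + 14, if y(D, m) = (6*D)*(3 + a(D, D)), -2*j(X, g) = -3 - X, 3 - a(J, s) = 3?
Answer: 1313/3 ≈ 437.67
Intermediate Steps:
a(J, s) = 0 (a(J, s) = 3 - 1*3 = 3 - 3 = 0)
j(X, g) = 3/2 + X/2 (j(X, g) = -(-3 - X)/2 = 3/2 + X/2)
y(D, m) = 18*D (y(D, m) = (6*D)*(3 + 0) = (6*D)*3 = 18*D)
Y(I, k) = 40/3 - I/3 (Y(I, k) = 4/3 - (18*(-2) + I)/3 = 4/3 - (-36 + I)/3 = 4/3 + (12 - I/3) = 40/3 - I/3)
Y(-1, 3)*31 + 14 = (40/3 - ⅓*(-1))*31 + 14 = (40/3 + ⅓)*31 + 14 = (41/3)*31 + 14 = 1271/3 + 14 = 1313/3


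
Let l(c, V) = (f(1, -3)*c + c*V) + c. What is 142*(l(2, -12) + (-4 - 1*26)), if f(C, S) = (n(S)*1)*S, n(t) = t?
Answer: -4828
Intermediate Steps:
f(C, S) = S² (f(C, S) = (S*1)*S = S*S = S²)
l(c, V) = 10*c + V*c (l(c, V) = ((-3)²*c + c*V) + c = (9*c + V*c) + c = 10*c + V*c)
142*(l(2, -12) + (-4 - 1*26)) = 142*(2*(10 - 12) + (-4 - 1*26)) = 142*(2*(-2) + (-4 - 26)) = 142*(-4 - 30) = 142*(-34) = -4828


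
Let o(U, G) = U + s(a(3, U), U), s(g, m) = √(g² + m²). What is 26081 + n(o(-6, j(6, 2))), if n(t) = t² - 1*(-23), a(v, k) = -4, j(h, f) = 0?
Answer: 26192 - 24*√13 ≈ 26105.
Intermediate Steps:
o(U, G) = U + √(16 + U²) (o(U, G) = U + √((-4)² + U²) = U + √(16 + U²))
n(t) = 23 + t² (n(t) = t² + 23 = 23 + t²)
26081 + n(o(-6, j(6, 2))) = 26081 + (23 + (-6 + √(16 + (-6)²))²) = 26081 + (23 + (-6 + √(16 + 36))²) = 26081 + (23 + (-6 + √52)²) = 26081 + (23 + (-6 + 2*√13)²) = 26104 + (-6 + 2*√13)²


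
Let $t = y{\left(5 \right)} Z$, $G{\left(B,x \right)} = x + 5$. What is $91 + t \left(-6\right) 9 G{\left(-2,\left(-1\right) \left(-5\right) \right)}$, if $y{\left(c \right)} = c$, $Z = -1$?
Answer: $2791$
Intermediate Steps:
$G{\left(B,x \right)} = 5 + x$
$t = -5$ ($t = 5 \left(-1\right) = -5$)
$91 + t \left(-6\right) 9 G{\left(-2,\left(-1\right) \left(-5\right) \right)} = 91 + \left(-5\right) \left(-6\right) 9 \left(5 - -5\right) = 91 + 30 \cdot 9 \left(5 + 5\right) = 91 + 30 \cdot 9 \cdot 10 = 91 + 30 \cdot 90 = 91 + 2700 = 2791$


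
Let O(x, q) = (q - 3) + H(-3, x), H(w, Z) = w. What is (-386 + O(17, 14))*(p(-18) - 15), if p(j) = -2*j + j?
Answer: -1134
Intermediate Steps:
p(j) = -j
O(x, q) = -6 + q (O(x, q) = (q - 3) - 3 = (-3 + q) - 3 = -6 + q)
(-386 + O(17, 14))*(p(-18) - 15) = (-386 + (-6 + 14))*(-1*(-18) - 15) = (-386 + 8)*(18 - 15) = -378*3 = -1134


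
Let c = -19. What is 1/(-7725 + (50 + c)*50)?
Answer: -1/6175 ≈ -0.00016194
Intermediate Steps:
1/(-7725 + (50 + c)*50) = 1/(-7725 + (50 - 19)*50) = 1/(-7725 + 31*50) = 1/(-7725 + 1550) = 1/(-6175) = -1/6175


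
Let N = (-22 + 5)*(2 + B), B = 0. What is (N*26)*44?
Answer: -38896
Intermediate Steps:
N = -34 (N = (-22 + 5)*(2 + 0) = -17*2 = -34)
(N*26)*44 = -34*26*44 = -884*44 = -38896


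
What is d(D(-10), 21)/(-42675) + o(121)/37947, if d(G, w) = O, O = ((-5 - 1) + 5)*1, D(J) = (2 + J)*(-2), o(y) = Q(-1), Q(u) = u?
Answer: -1576/539796075 ≈ -2.9196e-6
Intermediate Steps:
o(y) = -1
D(J) = -4 - 2*J
O = -1 (O = (-6 + 5)*1 = -1*1 = -1)
d(G, w) = -1
d(D(-10), 21)/(-42675) + o(121)/37947 = -1/(-42675) - 1/37947 = -1*(-1/42675) - 1*1/37947 = 1/42675 - 1/37947 = -1576/539796075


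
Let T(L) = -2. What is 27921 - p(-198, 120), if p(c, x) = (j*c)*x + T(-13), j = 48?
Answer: 1168403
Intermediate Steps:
p(c, x) = -2 + 48*c*x (p(c, x) = (48*c)*x - 2 = 48*c*x - 2 = -2 + 48*c*x)
27921 - p(-198, 120) = 27921 - (-2 + 48*(-198)*120) = 27921 - (-2 - 1140480) = 27921 - 1*(-1140482) = 27921 + 1140482 = 1168403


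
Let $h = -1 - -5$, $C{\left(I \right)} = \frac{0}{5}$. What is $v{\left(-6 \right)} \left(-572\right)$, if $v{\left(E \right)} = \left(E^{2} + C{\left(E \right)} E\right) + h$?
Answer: $-22880$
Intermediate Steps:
$C{\left(I \right)} = 0$ ($C{\left(I \right)} = 0 \cdot \frac{1}{5} = 0$)
$h = 4$ ($h = -1 + 5 = 4$)
$v{\left(E \right)} = 4 + E^{2}$ ($v{\left(E \right)} = \left(E^{2} + 0 E\right) + 4 = \left(E^{2} + 0\right) + 4 = E^{2} + 4 = 4 + E^{2}$)
$v{\left(-6 \right)} \left(-572\right) = \left(4 + \left(-6\right)^{2}\right) \left(-572\right) = \left(4 + 36\right) \left(-572\right) = 40 \left(-572\right) = -22880$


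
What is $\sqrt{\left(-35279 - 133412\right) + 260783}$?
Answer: $2 \sqrt{23023} \approx 303.47$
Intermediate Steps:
$\sqrt{\left(-35279 - 133412\right) + 260783} = \sqrt{-168691 + 260783} = \sqrt{92092} = 2 \sqrt{23023}$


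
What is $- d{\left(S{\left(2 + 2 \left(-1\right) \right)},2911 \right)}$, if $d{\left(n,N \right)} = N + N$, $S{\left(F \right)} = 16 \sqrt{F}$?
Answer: $-5822$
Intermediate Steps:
$d{\left(n,N \right)} = 2 N$
$- d{\left(S{\left(2 + 2 \left(-1\right) \right)},2911 \right)} = - 2 \cdot 2911 = \left(-1\right) 5822 = -5822$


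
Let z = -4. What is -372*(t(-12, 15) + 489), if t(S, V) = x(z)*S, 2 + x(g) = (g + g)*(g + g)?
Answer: 94860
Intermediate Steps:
x(g) = -2 + 4*g**2 (x(g) = -2 + (g + g)*(g + g) = -2 + (2*g)*(2*g) = -2 + 4*g**2)
t(S, V) = 62*S (t(S, V) = (-2 + 4*(-4)**2)*S = (-2 + 4*16)*S = (-2 + 64)*S = 62*S)
-372*(t(-12, 15) + 489) = -372*(62*(-12) + 489) = -372*(-744 + 489) = -372*(-255) = 94860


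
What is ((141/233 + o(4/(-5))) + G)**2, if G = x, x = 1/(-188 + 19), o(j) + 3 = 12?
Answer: 142875684121/1550548129 ≈ 92.145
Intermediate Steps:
o(j) = 9 (o(j) = -3 + 12 = 9)
x = -1/169 (x = 1/(-169) = -1/169 ≈ -0.0059172)
G = -1/169 ≈ -0.0059172
((141/233 + o(4/(-5))) + G)**2 = ((141/233 + 9) - 1/169)**2 = (2238/233 - 1/169)**2 = (377989/39377)**2 = 142875684121/1550548129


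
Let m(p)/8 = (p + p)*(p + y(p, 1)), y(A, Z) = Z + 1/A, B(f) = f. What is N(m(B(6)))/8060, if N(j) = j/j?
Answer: 1/8060 ≈ 0.00012407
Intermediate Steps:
m(p) = 16*p*(1 + p + 1/p) (m(p) = 8*((p + p)*(p + (1 + 1/p))) = 8*((2*p)*(1 + p + 1/p)) = 8*(2*p*(1 + p + 1/p)) = 16*p*(1 + p + 1/p))
N(j) = 1
N(m(B(6)))/8060 = 1/8060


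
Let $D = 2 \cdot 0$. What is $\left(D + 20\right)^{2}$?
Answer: $400$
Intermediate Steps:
$D = 0$
$\left(D + 20\right)^{2} = \left(0 + 20\right)^{2} = 20^{2} = 400$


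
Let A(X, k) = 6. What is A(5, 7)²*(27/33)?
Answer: 324/11 ≈ 29.455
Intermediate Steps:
A(5, 7)²*(27/33) = 6²*(27/33) = 36*(27*(1/33)) = 36*(9/11) = 324/11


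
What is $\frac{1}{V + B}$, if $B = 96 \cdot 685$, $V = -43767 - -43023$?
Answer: $\frac{1}{65016} \approx 1.5381 \cdot 10^{-5}$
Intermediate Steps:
$V = -744$ ($V = -43767 + 43023 = -744$)
$B = 65760$
$\frac{1}{V + B} = \frac{1}{-744 + 65760} = \frac{1}{65016}$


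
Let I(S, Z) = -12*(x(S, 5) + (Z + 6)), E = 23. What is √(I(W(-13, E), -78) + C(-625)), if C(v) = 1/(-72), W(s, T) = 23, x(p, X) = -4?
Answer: √131326/12 ≈ 30.199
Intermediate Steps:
C(v) = -1/72
I(S, Z) = -24 - 12*Z (I(S, Z) = -12*(-4 + (Z + 6)) = -12*(-4 + (6 + Z)) = -12*(2 + Z) = -24 - 12*Z)
√(I(W(-13, E), -78) + C(-625)) = √((-24 - 12*(-78)) - 1/72) = √((-24 + 936) - 1/72) = √(912 - 1/72) = √(65663/72) = √131326/12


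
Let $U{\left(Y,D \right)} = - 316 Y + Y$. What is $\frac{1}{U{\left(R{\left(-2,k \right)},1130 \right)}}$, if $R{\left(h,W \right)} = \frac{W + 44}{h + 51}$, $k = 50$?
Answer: $- \frac{7}{4230} \approx -0.0016548$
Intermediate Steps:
$R{\left(h,W \right)} = \frac{44 + W}{51 + h}$
$U{\left(Y,D \right)} = - 315 Y$
$\frac{1}{U{\left(R{\left(-2,k \right)},1130 \right)}} = \frac{1}{\left(-315\right) \frac{44 + 50}{51 - 2}} = \frac{1}{\left(-315\right) \frac{1}{49} \cdot 94} = \frac{1}{\left(-315\right) \frac{94}{49}} = \frac{1}{- \frac{4230}{7}} = - \frac{7}{4230}$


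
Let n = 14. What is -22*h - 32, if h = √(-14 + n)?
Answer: -32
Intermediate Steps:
h = 0 (h = √(-14 + 14) = √0 = 0)
-22*h - 32 = -22*0 - 32 = 0 - 32 = -32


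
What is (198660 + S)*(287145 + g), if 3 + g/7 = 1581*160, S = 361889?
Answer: 1153522396356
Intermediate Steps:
g = 1770699 (g = -21 + 7*(1581*160) = -21 + 7*252960 = -21 + 1770720 = 1770699)
(198660 + S)*(287145 + g) = (198660 + 361889)*(287145 + 1770699) = 560549*2057844 = 1153522396356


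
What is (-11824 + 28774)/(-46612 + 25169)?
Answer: -16950/21443 ≈ -0.79047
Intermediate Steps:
(-11824 + 28774)/(-46612 + 25169) = 16950/(-21443) = 16950*(-1/21443) = -16950/21443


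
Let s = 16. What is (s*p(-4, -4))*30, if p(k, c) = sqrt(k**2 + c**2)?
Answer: 1920*sqrt(2) ≈ 2715.3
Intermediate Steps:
p(k, c) = sqrt(c**2 + k**2)
(s*p(-4, -4))*30 = (16*sqrt((-4)**2 + (-4)**2))*30 = (16*sqrt(16 + 16))*30 = (16*sqrt(32))*30 = (16*(4*sqrt(2)))*30 = (64*sqrt(2))*30 = 1920*sqrt(2)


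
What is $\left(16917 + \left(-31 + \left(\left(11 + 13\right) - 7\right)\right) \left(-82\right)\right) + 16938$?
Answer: $35003$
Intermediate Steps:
$\left(16917 + \left(-31 + \left(\left(11 + 13\right) - 7\right)\right) \left(-82\right)\right) + 16938 = \left(16917 + \left(-31 + \left(24 - 7\right)\right) \left(-82\right)\right) + 16938 = \left(16917 + \left(-31 + 17\right) \left(-82\right)\right) + 16938 = \left(16917 - -1148\right) + 16938 = \left(16917 + 1148\right) + 16938 = 18065 + 16938 = 35003$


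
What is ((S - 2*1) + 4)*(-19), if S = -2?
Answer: 0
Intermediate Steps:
((S - 2*1) + 4)*(-19) = ((-2 - 2*1) + 4)*(-19) = ((-2 - 2) + 4)*(-19) = (-4 + 4)*(-19) = 0*(-19) = 0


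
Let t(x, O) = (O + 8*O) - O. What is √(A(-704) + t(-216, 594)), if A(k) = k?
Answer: 4*√253 ≈ 63.624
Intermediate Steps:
t(x, O) = 8*O (t(x, O) = 9*O - O = 8*O)
√(A(-704) + t(-216, 594)) = √(-704 + 8*594) = √(-704 + 4752) = √4048 = 4*√253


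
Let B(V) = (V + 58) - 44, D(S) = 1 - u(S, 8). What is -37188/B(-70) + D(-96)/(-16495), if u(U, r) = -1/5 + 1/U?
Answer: 36804959533/55423200 ≈ 664.07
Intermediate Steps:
u(U, r) = -⅕ + 1/U (u(U, r) = -1*⅕ + 1/U = -⅕ + 1/U)
D(S) = 1 - (5 - S)/(5*S)
B(V) = 14 + V (B(V) = (58 + V) - 44 = 14 + V)
-37188/B(-70) + D(-96)/(-16495) = -37188/(14 - 70) + (6/5 - 1/(-96))/(-16495) = -37188/(-56) + (6/5 - 1*(-1/96))*(-1/16495) = -37188*(-1/56) + (6/5 + 1/96)*(-1/16495) = 9297/14 + (581/480)*(-1/16495) = 9297/14 - 581/7917600 = 36804959533/55423200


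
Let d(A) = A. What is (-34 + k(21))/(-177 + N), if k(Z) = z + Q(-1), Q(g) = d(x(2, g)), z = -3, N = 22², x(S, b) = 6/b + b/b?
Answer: -42/307 ≈ -0.13681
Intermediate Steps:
x(S, b) = 1 + 6/b (x(S, b) = 6/b + 1 = 1 + 6/b)
N = 484
Q(g) = (6 + g)/g
k(Z) = -8 (k(Z) = -3 + (6 - 1)/(-1) = -3 - 1*5 = -3 - 5 = -8)
(-34 + k(21))/(-177 + N) = (-34 - 8)/(-177 + 484) = -42/307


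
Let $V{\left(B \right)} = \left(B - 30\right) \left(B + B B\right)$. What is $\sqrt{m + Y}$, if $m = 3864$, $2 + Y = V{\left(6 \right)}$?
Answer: $\sqrt{2854} \approx 53.423$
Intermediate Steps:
$V{\left(B \right)} = \left(-30 + B\right) \left(B + B^{2}\right)$
$Y = -1010$ ($Y = -2 + 6 \left(-30 + 6^{2} - 174\right) = -2 + 6 \left(-30 + 36 - 174\right) = -2 + 6 \left(-168\right) = -2 - 1008 = -1010$)
$\sqrt{m + Y} = \sqrt{3864 - 1010} = \sqrt{2854}$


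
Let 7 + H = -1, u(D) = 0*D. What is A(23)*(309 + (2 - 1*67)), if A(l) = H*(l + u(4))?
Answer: -44896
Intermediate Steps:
u(D) = 0
H = -8 (H = -7 - 1 = -8)
A(l) = -8*l (A(l) = -8*(l + 0) = -8*l)
A(23)*(309 + (2 - 1*67)) = (-8*23)*(309 + (2 - 1*67)) = -184*(309 + (2 - 67)) = -184*(309 - 65) = -184*244 = -44896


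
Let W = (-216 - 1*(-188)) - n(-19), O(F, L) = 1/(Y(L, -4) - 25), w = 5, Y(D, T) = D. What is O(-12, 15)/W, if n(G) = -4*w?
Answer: 1/80 ≈ 0.012500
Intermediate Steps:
O(F, L) = 1/(-25 + L) (O(F, L) = 1/(L - 25) = 1/(-25 + L))
n(G) = -20 (n(G) = -4*5 = -20)
W = -8 (W = (-216 - 1*(-188)) - 1*(-20) = (-216 + 188) + 20 = -28 + 20 = -8)
O(-12, 15)/W = 1/((-25 + 15)*(-8)) = -⅛/(-10) = -⅒*(-⅛) = 1/80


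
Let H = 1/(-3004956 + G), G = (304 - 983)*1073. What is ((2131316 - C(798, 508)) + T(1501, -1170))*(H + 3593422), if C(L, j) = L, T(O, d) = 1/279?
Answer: 7974738761147339493715/1041652917 ≈ 7.6558e+12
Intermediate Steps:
T(O, d) = 1/279
G = -728567 (G = -679*1073 = -728567)
H = -1/3733523 (H = 1/(-3004956 - 728567) = 1/(-3733523) = -1/3733523 ≈ -2.6784e-7)
((2131316 - C(798, 508)) + T(1501, -1170))*(H + 3593422) = ((2131316 - 1*798) + 1/279)*(-1/3733523 + 3593422) = ((2131316 - 798) + 1/279)*(13416123685705/3733523) = (2130518 + 1/279)*(13416123685705/3733523) = (594414523/279)*(13416123685705/3733523) = 7974738761147339493715/1041652917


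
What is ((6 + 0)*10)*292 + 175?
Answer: 17695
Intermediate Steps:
((6 + 0)*10)*292 + 175 = (6*10)*292 + 175 = 60*292 + 175 = 17520 + 175 = 17695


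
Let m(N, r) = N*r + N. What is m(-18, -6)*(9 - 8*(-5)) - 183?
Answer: 4227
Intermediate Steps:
m(N, r) = N + N*r
m(-18, -6)*(9 - 8*(-5)) - 183 = (-18*(1 - 6))*(9 - 8*(-5)) - 183 = (-18*(-5))*(9 + 40) - 183 = 90*49 - 183 = 4410 - 183 = 4227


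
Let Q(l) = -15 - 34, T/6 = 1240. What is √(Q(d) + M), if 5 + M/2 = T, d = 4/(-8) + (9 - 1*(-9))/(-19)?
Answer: √14821 ≈ 121.74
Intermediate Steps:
T = 7440 (T = 6*1240 = 7440)
d = -55/38 (d = 4*(-⅛) + (9 + 9)*(-1/19) = -½ + 18*(-1/19) = -½ - 18/19 = -55/38 ≈ -1.4474)
Q(l) = -49
M = 14870 (M = -10 + 2*7440 = -10 + 14880 = 14870)
√(Q(d) + M) = √(-49 + 14870) = √14821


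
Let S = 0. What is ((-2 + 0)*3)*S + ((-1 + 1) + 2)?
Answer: 2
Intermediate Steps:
((-2 + 0)*3)*S + ((-1 + 1) + 2) = ((-2 + 0)*3)*0 + ((-1 + 1) + 2) = -2*3*0 + (0 + 2) = -6*0 + 2 = 0 + 2 = 2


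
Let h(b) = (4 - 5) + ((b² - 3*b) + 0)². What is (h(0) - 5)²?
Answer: 36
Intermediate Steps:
h(b) = -1 + (b² - 3*b)²
(h(0) - 5)² = ((-1 + 0²*(-3 + 0)²) - 5)² = ((-1 + 0*(-3)²) - 5)² = ((-1 + 0*9) - 5)² = ((-1 + 0) - 5)² = (-1 - 5)² = (-6)² = 36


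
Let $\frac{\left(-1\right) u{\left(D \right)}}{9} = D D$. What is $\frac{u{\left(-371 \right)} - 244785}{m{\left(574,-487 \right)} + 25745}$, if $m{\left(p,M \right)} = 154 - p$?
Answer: $- \frac{1483554}{25325} \approx -58.581$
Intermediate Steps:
$u{\left(D \right)} = - 9 D^{2}$ ($u{\left(D \right)} = - 9 D D = - 9 D^{2}$)
$\frac{u{\left(-371 \right)} - 244785}{m{\left(574,-487 \right)} + 25745} = \frac{- 9 \left(-371\right)^{2} - 244785}{\left(154 - 574\right) + 25745} = \frac{\left(-9\right) 137641 - 244785}{\left(154 - 574\right) + 25745} = \frac{-1238769 - 244785}{-420 + 25745} = - \frac{1483554}{25325}$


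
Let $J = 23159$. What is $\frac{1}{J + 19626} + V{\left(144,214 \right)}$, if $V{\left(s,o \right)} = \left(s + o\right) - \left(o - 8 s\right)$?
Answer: $\frac{55449361}{42785} \approx 1296.0$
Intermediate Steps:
$V{\left(s,o \right)} = 9 s$ ($V{\left(s,o \right)} = \left(o + s\right) - \left(o - 8 s\right) = 9 s$)
$\frac{1}{J + 19626} + V{\left(144,214 \right)} = \frac{1}{23159 + 19626} + 9 \cdot 144 = \frac{1}{42785} + 1296 = \frac{55449361}{42785}$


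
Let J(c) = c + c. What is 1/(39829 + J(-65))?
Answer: 1/39699 ≈ 2.5190e-5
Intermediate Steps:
J(c) = 2*c
1/(39829 + J(-65)) = 1/(39829 + 2*(-65)) = 1/(39829 - 130) = 1/39699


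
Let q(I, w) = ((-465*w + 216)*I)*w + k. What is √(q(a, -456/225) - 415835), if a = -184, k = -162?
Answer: √89876715/75 ≈ 126.40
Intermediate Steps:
q(I, w) = -162 + I*w*(216 - 465*w) (q(I, w) = ((-465*w + 216)*I)*w - 162 = ((216 - 465*w)*I)*w - 162 = (I*(216 - 465*w))*w - 162 = I*w*(216 - 465*w) - 162 = -162 + I*w*(216 - 465*w))
√(q(a, -456/225) - 415835) = √((-162 - 465*(-184)*(-456/225)² + 216*(-184)*(-456/225)) - 415835) = √((-162 - 465*(-184)*(-456*1/225)² + 216*(-184)*(-456*1/225)) - 415835) = √((-162 - 465*(-184)*(-152/75)² + 216*(-184)*(-152/75)) - 415835) = √((-162 - 465*(-184)*23104/5625 + 2013696/25) - 415835) = √((-162 + 131785216/375 + 2013696/25) - 415835) = √(161929906/375 - 415835) = √(5991781/375) = √89876715/75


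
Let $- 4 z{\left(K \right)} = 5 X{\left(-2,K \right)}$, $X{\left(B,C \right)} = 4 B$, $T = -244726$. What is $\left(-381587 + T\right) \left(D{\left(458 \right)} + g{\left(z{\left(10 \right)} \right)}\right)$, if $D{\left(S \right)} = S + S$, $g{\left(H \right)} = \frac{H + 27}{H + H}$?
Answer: $- \frac{11497227741}{20} \approx -5.7486 \cdot 10^{8}$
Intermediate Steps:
$z{\left(K \right)} = 10$ ($z{\left(K \right)} = - \frac{5 \cdot 4 \left(-2\right)}{4} = - \frac{5 \left(-8\right)}{4} = \left(- \frac{1}{4}\right) \left(-40\right) = 10$)
$g{\left(H \right)} = \frac{27 + H}{2 H}$
$D{\left(S \right)} = 2 S$
$\left(-381587 + T\right) \left(D{\left(458 \right)} + g{\left(z{\left(10 \right)} \right)}\right) = \left(-381587 - 244726\right) \left(2 \cdot 458 + \frac{27 + 10}{2 \cdot 10}\right) = - 626313 \left(916 + \frac{1}{2} \cdot \frac{1}{10} \cdot 37\right) = - 626313 \left(916 + \frac{37}{20}\right) = \left(-626313\right) \frac{18357}{20} = - \frac{11497227741}{20}$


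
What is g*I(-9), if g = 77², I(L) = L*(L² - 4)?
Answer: -4108797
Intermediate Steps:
I(L) = L*(-4 + L²)
g = 5929
g*I(-9) = 5929*(-9*(-4 + (-9)²)) = 5929*(-9*(-4 + 81)) = 5929*(-9*77) = 5929*(-693) = -4108797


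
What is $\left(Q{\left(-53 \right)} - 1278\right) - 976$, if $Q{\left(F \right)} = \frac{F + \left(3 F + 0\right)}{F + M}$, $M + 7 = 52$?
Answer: $- \frac{4455}{2} \approx -2227.5$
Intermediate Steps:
$M = 45$ ($M = -7 + 52 = 45$)
$Q{\left(F \right)} = \frac{4 F}{45 + F}$ ($Q{\left(F \right)} = \frac{F + \left(3 F + 0\right)}{F + 45} = \frac{F + 3 F}{45 + F} = \frac{4 F}{45 + F}$)
$\left(Q{\left(-53 \right)} - 1278\right) - 976 = \left(4 \left(-53\right) \frac{1}{45 - 53} - 1278\right) - 976 = \left(4 \left(-53\right) \frac{1}{-8} - 1278\right) - 976 = \left(4 \left(-53\right) \left(- \frac{1}{8}\right) - 1278\right) - 976 = \left(\frac{53}{2} - 1278\right) - 976 = - \frac{2503}{2} - 976 = - \frac{4455}{2}$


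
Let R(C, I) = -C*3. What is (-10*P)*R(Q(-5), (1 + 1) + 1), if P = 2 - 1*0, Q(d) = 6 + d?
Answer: 60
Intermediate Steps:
P = 2 (P = 2 + 0 = 2)
R(C, I) = -3*C
(-10*P)*R(Q(-5), (1 + 1) + 1) = (-10*2)*(-3*(6 - 5)) = -(-60) = -20*(-3) = 60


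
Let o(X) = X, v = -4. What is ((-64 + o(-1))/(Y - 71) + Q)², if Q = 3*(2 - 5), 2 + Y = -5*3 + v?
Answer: 582169/8464 ≈ 68.782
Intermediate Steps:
Y = -21 (Y = -2 + (-5*3 - 4) = -2 + (-15 - 4) = -2 - 19 = -21)
Q = -9 (Q = 3*(-3) = -9)
((-64 + o(-1))/(Y - 71) + Q)² = ((-64 - 1)/(-21 - 71) - 9)² = (-65/(-92) - 9)² = (-65*(-1/92) - 9)² = (65/92 - 9)² = (-763/92)² = 582169/8464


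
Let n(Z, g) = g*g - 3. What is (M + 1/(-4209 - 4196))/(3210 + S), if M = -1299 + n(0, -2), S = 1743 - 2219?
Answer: -10909691/22979270 ≈ -0.47476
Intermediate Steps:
n(Z, g) = -3 + g**2 (n(Z, g) = g**2 - 3 = -3 + g**2)
S = -476
M = -1298 (M = -1299 + (-3 + (-2)**2) = -1299 + (-3 + 4) = -1299 + 1 = -1298)
(M + 1/(-4209 - 4196))/(3210 + S) = (-1298 + 1/(-4209 - 4196))/(3210 - 476) = (-1298 + 1/(-8405))/2734 = (-1298 - 1/8405)*(1/2734) = -10909691/8405*1/2734 = -10909691/22979270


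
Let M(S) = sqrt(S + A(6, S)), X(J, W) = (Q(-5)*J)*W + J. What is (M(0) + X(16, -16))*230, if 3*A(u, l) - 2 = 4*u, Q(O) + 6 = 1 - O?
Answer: 3680 + 230*sqrt(78)/3 ≈ 4357.1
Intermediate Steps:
Q(O) = -5 - O (Q(O) = -6 + (1 - O) = -5 - O)
X(J, W) = J (X(J, W) = ((-5 - 1*(-5))*J)*W + J = ((-5 + 5)*J)*W + J = (0*J)*W + J = 0*W + J = 0 + J = J)
A(u, l) = 2/3 + 4*u/3 (A(u, l) = 2/3 + (4*u)/3 = 2/3 + 4*u/3)
M(S) = sqrt(26/3 + S) (M(S) = sqrt(S + (2/3 + (4/3)*6)) = sqrt(S + (2/3 + 8)) = sqrt(S + 26/3) = sqrt(26/3 + S))
(M(0) + X(16, -16))*230 = (sqrt(78 + 9*0)/3 + 16)*230 = (sqrt(78 + 0)/3 + 16)*230 = (sqrt(78)/3 + 16)*230 = (16 + sqrt(78)/3)*230 = 3680 + 230*sqrt(78)/3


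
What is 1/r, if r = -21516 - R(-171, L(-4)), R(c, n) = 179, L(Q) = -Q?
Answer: -1/21695 ≈ -4.6094e-5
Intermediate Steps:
r = -21695 (r = -21516 - 1*179 = -21516 - 179 = -21695)
1/r = 1/(-21695) = -1/21695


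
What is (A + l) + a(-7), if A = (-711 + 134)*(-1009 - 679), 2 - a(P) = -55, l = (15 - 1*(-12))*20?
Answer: 974573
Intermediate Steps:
l = 540 (l = (15 + 12)*20 = 27*20 = 540)
a(P) = 57 (a(P) = 2 - 1*(-55) = 2 + 55 = 57)
A = 973976 (A = -577*(-1688) = 973976)
(A + l) + a(-7) = (973976 + 540) + 57 = 974516 + 57 = 974573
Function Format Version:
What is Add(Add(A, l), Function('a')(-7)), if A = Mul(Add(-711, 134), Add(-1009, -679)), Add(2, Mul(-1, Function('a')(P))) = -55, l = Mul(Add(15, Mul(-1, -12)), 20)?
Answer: 974573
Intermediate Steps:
l = 540 (l = Mul(Add(15, 12), 20) = Mul(27, 20) = 540)
Function('a')(P) = 57 (Function('a')(P) = Add(2, Mul(-1, -55)) = Add(2, 55) = 57)
A = 973976 (A = Mul(-577, -1688) = 973976)
Add(Add(A, l), Function('a')(-7)) = Add(Add(973976, 540), 57) = Add(974516, 57) = 974573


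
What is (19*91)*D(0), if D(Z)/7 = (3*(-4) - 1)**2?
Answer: 2045407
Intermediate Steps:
D(Z) = 1183 (D(Z) = 7*(3*(-4) - 1)**2 = 7*(-12 - 1)**2 = 7*(-13)**2 = 7*169 = 1183)
(19*91)*D(0) = (19*91)*1183 = 1729*1183 = 2045407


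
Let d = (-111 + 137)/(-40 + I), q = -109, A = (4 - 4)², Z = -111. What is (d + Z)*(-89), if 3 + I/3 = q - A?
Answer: 1858409/188 ≈ 9885.2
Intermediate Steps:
A = 0 (A = 0² = 0)
I = -336 (I = -9 + 3*(-109 - 1*0) = -9 + 3*(-109 + 0) = -9 + 3*(-109) = -9 - 327 = -336)
d = -13/188 (d = (-111 + 137)/(-40 - 336) = 26/(-376) = 26*(-1/376) = -13/188 ≈ -0.069149)
(d + Z)*(-89) = (-13/188 - 111)*(-89) = -20881/188*(-89) = 1858409/188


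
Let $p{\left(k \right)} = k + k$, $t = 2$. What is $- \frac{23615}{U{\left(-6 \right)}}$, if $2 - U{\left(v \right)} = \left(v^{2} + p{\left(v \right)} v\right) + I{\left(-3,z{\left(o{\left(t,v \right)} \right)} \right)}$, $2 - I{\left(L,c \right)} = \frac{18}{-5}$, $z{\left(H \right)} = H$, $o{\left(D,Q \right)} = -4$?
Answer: $\frac{118075}{558} \approx 211.6$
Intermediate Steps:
$p{\left(k \right)} = 2 k$
$I{\left(L,c \right)} = \frac{28}{5}$ ($I{\left(L,c \right)} = 2 - \frac{18}{-5} = 2 - 18 \left(- \frac{1}{5}\right) = 2 - - \frac{18}{5} = 2 + \frac{18}{5} = \frac{28}{5}$)
$U{\left(v \right)} = - \frac{18}{5} - 3 v^{2}$ ($U{\left(v \right)} = 2 - \left(\left(v^{2} + 2 v v\right) + \frac{28}{5}\right) = 2 - \left(\left(v^{2} + 2 v^{2}\right) + \frac{28}{5}\right) = 2 - \left(3 v^{2} + \frac{28}{5}\right) = 2 - \left(\frac{28}{5} + 3 v^{2}\right) = - \frac{18}{5} - 3 v^{2}$)
$- \frac{23615}{U{\left(-6 \right)}} = - \frac{23615}{- \frac{18}{5} - 3 \left(-6\right)^{2}} = - \frac{23615}{- \frac{18}{5} - 108} = - \frac{23615}{- \frac{558}{5}} = \left(-23615\right) \left(- \frac{5}{558}\right) = \frac{118075}{558}$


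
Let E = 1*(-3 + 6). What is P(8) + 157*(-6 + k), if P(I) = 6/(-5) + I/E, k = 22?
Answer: 37702/15 ≈ 2513.5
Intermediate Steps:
E = 3 (E = 1*3 = 3)
P(I) = -6/5 + I/3 (P(I) = 6/(-5) + I/3 = 6*(-1/5) + I*(1/3) = -6/5 + I/3)
P(8) + 157*(-6 + k) = (-6/5 + (1/3)*8) + 157*(-6 + 22) = (-6/5 + 8/3) + 157*16 = 22/15 + 2512 = 37702/15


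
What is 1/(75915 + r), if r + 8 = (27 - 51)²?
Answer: 1/76483 ≈ 1.3075e-5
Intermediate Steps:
r = 568 (r = -8 + (27 - 51)² = -8 + (-24)² = -8 + 576 = 568)
1/(75915 + r) = 1/(75915 + 568) = 1/76483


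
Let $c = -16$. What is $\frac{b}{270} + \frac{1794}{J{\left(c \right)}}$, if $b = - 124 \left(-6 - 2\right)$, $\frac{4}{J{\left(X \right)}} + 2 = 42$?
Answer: $\frac{2422396}{135} \approx 17944.0$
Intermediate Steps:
$J{\left(X \right)} = \frac{1}{10}$ ($J{\left(X \right)} = \frac{4}{-2 + 42} = \frac{4}{40} = 4 \cdot \frac{1}{40} = \frac{1}{10}$)
$b = 992$ ($b = - 124 \left(-6 - 2\right) = \left(-124\right) \left(-8\right) = 992$)
$\frac{b}{270} + \frac{1794}{J{\left(c \right)}} = \frac{992}{270} + 1794 \frac{1}{\frac{1}{10}} = 992 \cdot \frac{1}{270} + 1794 \cdot 10 = \frac{496}{135} + 17940 = \frac{2422396}{135}$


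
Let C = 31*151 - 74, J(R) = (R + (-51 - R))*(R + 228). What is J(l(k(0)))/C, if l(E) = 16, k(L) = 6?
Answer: -732/271 ≈ -2.7011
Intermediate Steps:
J(R) = -11628 - 51*R (J(R) = -51*(228 + R) = -11628 - 51*R)
C = 4607 (C = 4681 - 74 = 4607)
J(l(k(0)))/C = (-11628 - 51*16)/4607 = (-11628 - 816)*(1/4607) = -12444*1/4607 = -732/271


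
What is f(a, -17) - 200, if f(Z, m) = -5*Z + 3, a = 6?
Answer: -227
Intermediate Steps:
f(Z, m) = 3 - 5*Z
f(a, -17) - 200 = (3 - 5*6) - 200 = (3 - 30) - 200 = -27 - 200 = -227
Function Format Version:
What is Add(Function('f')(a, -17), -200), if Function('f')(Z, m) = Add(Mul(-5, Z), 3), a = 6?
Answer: -227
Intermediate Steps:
Function('f')(Z, m) = Add(3, Mul(-5, Z))
Add(Function('f')(a, -17), -200) = Add(Add(3, Mul(-5, 6)), -200) = Add(Add(3, -30), -200) = Add(-27, -200) = -227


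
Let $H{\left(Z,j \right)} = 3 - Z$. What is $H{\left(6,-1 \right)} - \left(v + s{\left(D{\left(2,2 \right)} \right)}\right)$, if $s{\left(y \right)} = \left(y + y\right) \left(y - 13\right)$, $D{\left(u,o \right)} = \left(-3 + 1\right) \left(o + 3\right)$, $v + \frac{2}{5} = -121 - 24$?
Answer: $- \frac{1588}{5} \approx -317.6$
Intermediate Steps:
$v = - \frac{727}{5}$ ($v = - \frac{2}{5} - 145 = - \frac{727}{5} \approx -145.4$)
$D{\left(u,o \right)} = -6 - 2 o$ ($D{\left(u,o \right)} = - 2 \left(3 + o\right) = -6 - 2 o$)
$s{\left(y \right)} = 2 y \left(-13 + y\right)$
$H{\left(6,-1 \right)} - \left(v + s{\left(D{\left(2,2 \right)} \right)}\right) = \left(3 - 6\right) - \left(- \frac{727}{5} + 2 \left(-6 - 4\right) \left(-13 - 10\right)\right) = -3 - \left(- \frac{727}{5} + 2 \left(-10\right) \left(-13 - 10\right)\right) = -3 - \left(- \frac{727}{5} + 2 \left(-10\right) \left(-23\right)\right) = -3 - \left(- \frac{727}{5} + 460\right) = -3 - \frac{1573}{5} = - \frac{1588}{5}$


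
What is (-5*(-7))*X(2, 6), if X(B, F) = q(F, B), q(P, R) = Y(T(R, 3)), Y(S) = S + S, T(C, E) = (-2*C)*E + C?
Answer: -700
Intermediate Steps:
T(C, E) = C - 2*C*E (T(C, E) = -2*C*E + C = C - 2*C*E)
Y(S) = 2*S
q(P, R) = -10*R (q(P, R) = 2*(R*(1 - 2*3)) = 2*(R*(1 - 6)) = 2*(R*(-5)) = 2*(-5*R) = -10*R)
X(B, F) = -10*B
(-5*(-7))*X(2, 6) = (-5*(-7))*(-10*2) = 35*(-20) = -700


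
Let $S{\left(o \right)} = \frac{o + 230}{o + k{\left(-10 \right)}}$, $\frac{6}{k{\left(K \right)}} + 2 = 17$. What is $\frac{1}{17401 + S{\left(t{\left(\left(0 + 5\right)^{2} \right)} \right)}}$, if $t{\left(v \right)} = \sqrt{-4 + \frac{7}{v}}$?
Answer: $\frac{40245}{701326178} + \frac{41 i \sqrt{93}}{1051989267} \approx 5.7384 \cdot 10^{-5} + 3.7585 \cdot 10^{-7} i$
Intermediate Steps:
$k{\left(K \right)} = \frac{2}{5}$ ($k{\left(K \right)} = \frac{6}{-2 + 17} = \frac{6}{15} = 6 \cdot \frac{1}{15} = \frac{2}{5}$)
$S{\left(o \right)} = \frac{230 + o}{\frac{2}{5} + o}$ ($S{\left(o \right)} = \frac{o + 230}{o + \frac{2}{5}} = \frac{230 + o}{\frac{2}{5} + o}$)
$\frac{1}{17401 + S{\left(t{\left(\left(0 + 5\right)^{2} \right)} \right)}} = \frac{1}{17401 + \frac{5 \left(230 + \sqrt{-4 + \frac{7}{\left(0 + 5\right)^{2}}}\right)}{2 + 5 \sqrt{-4 + \frac{7}{\left(0 + 5\right)^{2}}}}} = \frac{1}{17401 + \frac{5 \left(230 + \sqrt{-4 + \frac{7}{5^{2}}}\right)}{2 + 5 \sqrt{-4 + \frac{7}{5^{2}}}}} = \frac{1}{17401 + \frac{5 \left(230 + \sqrt{-4 + \frac{7}{25}}\right)}{2 + 5 \sqrt{-4 + \frac{7}{25}}}} = \frac{1}{17401 + \frac{5 \left(230 + \sqrt{- \frac{93}{25}}\right)}{2 + 5 \sqrt{- \frac{93}{25}}}} = \frac{1}{17401 + \frac{5 \left(230 + \frac{i \sqrt{93}}{5}\right)}{2 + 5 \frac{i \sqrt{93}}{5}}} = \frac{1}{17401 + \frac{5 \left(230 + \frac{i \sqrt{93}}{5}\right)}{2 + i \sqrt{93}}}$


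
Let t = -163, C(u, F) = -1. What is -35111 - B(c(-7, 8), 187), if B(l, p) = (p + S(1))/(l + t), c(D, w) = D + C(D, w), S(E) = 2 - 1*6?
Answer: -2001266/57 ≈ -35110.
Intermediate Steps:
S(E) = -4 (S(E) = 2 - 6 = -4)
c(D, w) = -1 + D (c(D, w) = D - 1 = -1 + D)
B(l, p) = (-4 + p)/(-163 + l) (B(l, p) = (p - 4)/(l - 163) = (-4 + p)/(-163 + l))
-35111 - B(c(-7, 8), 187) = -35111 - (-4 + 187)/(-163 + (-1 - 7)) = -35111 - 183/(-163 - 8) = -35111 - 183/(-171) = -35111 - (-1)*183/171 = -35111 - 1*(-61/57) = -35111 + 61/57 = -2001266/57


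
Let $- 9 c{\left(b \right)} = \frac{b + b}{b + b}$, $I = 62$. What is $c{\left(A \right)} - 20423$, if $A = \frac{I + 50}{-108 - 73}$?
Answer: $- \frac{183808}{9} \approx -20423.0$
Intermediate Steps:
$A = - \frac{112}{181}$ ($A = \frac{62 + 50}{-108 - 73} = \frac{112}{-181} = 112 \left(- \frac{1}{181}\right) = - \frac{112}{181} \approx -0.61878$)
$c{\left(b \right)} = - \frac{1}{9}$ ($c{\left(b \right)} = - \frac{\left(b + b\right) \frac{1}{b + b}}{9} = - \frac{2 b \frac{1}{2 b}}{9} = \left(- \frac{1}{9}\right) 1 = - \frac{1}{9}$)
$c{\left(A \right)} - 20423 = - \frac{1}{9} - 20423 = - \frac{183808}{9}$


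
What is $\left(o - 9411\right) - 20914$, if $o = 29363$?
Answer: $-962$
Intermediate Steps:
$\left(o - 9411\right) - 20914 = \left(29363 - 9411\right) - 20914 = 19952 - 20914 = -962$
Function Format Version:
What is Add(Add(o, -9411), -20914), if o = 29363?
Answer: -962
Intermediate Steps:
Add(Add(o, -9411), -20914) = Add(Add(29363, -9411), -20914) = Add(19952, -20914) = -962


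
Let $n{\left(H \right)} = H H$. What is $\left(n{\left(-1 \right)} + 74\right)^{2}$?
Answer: $5625$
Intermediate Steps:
$n{\left(H \right)} = H^{2}$
$\left(n{\left(-1 \right)} + 74\right)^{2} = \left(\left(-1\right)^{2} + 74\right)^{2} = \left(1 + 74\right)^{2} = 75^{2} = 5625$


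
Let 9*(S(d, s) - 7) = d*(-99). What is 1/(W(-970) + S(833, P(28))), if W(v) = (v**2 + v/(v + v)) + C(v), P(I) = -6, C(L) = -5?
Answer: 2/1863479 ≈ 1.0733e-6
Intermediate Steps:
W(v) = -9/2 + v**2 (W(v) = (v**2 + v/(v + v)) - 5 = (v**2 + v/((2*v))) - 5 = (v**2 + (1/(2*v))*v) - 5 = (v**2 + 1/2) - 5 = (1/2 + v**2) - 5 = -9/2 + v**2)
S(d, s) = 7 - 11*d (S(d, s) = 7 + (d*(-99))/9 = 7 + (-99*d)/9 = 7 - 11*d)
1/(W(-970) + S(833, P(28))) = 1/((-9/2 + (-970)**2) + (7 - 11*833)) = 1/((-9/2 + 940900) + (7 - 9163)) = 1/(1881791/2 - 9156) = 1/(1863479/2) = 2/1863479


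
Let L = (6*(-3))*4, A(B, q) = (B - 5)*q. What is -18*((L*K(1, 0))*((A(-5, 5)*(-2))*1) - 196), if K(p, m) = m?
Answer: 3528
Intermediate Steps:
A(B, q) = q*(-5 + B) (A(B, q) = (-5 + B)*q = q*(-5 + B))
L = -72 (L = -18*4 = -72)
-18*((L*K(1, 0))*((A(-5, 5)*(-2))*1) - 196) = -18*((-72*0)*(((5*(-5 - 5))*(-2))*1) - 196) = -18*(0*(((5*(-10))*(-2))*1) - 196) = -18*(0*(-50*(-2)*1) - 196) = -18*(0*(100*1) - 196) = -18*(0*100 - 196) = -18*(0 - 196) = -18*(-196) = 3528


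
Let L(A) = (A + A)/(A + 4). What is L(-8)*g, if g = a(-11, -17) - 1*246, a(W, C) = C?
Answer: -1052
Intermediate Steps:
L(A) = 2*A/(4 + A) (L(A) = (2*A)/(4 + A) = 2*A/(4 + A))
g = -263 (g = -17 - 1*246 = -17 - 246 = -263)
L(-8)*g = (2*(-8)/(4 - 8))*(-263) = (2*(-8)/(-4))*(-263) = (2*(-8)*(-¼))*(-263) = 4*(-263) = -1052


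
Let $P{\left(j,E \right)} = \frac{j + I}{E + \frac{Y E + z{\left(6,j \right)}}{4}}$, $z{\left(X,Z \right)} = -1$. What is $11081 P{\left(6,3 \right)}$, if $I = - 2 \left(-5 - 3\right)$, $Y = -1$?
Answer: $121891$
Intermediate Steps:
$I = 16$ ($I = \left(-2\right) \left(-8\right) = 16$)
$P{\left(j,E \right)} = \frac{16 + j}{- \frac{1}{4} + \frac{3 E}{4}}$ ($P{\left(j,E \right)} = \frac{j + 16}{E + \frac{- E - 1}{4}} = \frac{16 + j}{E + \left(-1 - E\right) \frac{1}{4}} = \frac{16 + j}{E - \left(\frac{1}{4} + \frac{E}{4}\right)} = \frac{16 + j}{- \frac{1}{4} + \frac{3 E}{4}}$)
$11081 P{\left(6,3 \right)} = 11081 \frac{4 \left(16 + 6\right)}{-1 + 3 \cdot 3} = 11081 \cdot 4 \frac{1}{-1 + 9} \cdot 22 = 11081 \cdot 4 \cdot \frac{1}{8} \cdot 22 = 11081 \cdot 11 = 121891$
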